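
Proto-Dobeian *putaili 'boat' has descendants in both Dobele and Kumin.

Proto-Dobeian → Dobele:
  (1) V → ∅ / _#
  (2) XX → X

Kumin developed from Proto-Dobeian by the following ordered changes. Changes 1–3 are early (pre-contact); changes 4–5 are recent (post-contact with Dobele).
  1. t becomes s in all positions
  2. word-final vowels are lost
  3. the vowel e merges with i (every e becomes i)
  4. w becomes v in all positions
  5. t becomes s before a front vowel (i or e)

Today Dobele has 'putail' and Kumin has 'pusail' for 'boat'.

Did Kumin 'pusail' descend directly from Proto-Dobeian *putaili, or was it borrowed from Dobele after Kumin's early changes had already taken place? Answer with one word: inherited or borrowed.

inherited

If inherited, *putaili would pass through all of Kumin's changes:
Kumin: *putaili > pusaili > pusail  (by unconditioned shift, apocope)
If borrowed from Dobele 'putail' after the early changes, it would undergo only the recent ones:
  rule 4 (unconditioned shift): no change (putail)
  rule 5 (palatalisation): no change (putail)
  ⇒ as a loan: putail
Kumin 'pusail' matches the inherited outcome exactly, so it is an inherited cognate, not a loan.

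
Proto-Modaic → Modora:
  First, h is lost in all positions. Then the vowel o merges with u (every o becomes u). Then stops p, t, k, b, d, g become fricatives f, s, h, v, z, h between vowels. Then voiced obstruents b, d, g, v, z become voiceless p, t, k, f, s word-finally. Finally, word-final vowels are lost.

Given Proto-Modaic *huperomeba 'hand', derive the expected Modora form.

Modora: start from *huperomeba.
  rule 1 (h-loss): huperomeba → uperomeba
  rule 2 (vowel merger): uperomeba → uperumeba
  rule 3 (intervocalic lenition): uperumeba → uferumeva
  rule 4: no change — uferumeva
  rule 5 (apocope): uferumeva → uferumev
  ⇒ Modora uferumev

uferumev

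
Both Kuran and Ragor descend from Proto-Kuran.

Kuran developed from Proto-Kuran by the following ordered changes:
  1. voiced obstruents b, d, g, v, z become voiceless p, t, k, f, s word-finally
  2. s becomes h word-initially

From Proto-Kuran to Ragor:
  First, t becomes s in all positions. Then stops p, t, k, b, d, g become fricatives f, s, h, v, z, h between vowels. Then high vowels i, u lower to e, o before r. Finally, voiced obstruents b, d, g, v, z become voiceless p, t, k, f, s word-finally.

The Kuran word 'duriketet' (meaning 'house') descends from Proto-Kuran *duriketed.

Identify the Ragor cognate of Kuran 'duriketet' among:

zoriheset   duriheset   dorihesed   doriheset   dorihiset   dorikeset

doriheset

Ragor: start from *duriketed.
  rule 1 (unconditioned shift): duriketed → durikesed
  rule 2 (intervocalic lenition): durikesed → durihesed
  rule 3 (pre-rhotic lowering): durihesed → dorihesed
  rule 4 (final devoicing): dorihesed → doriheset
  ⇒ Ragor doriheset
The other candidates each miss or misapply at least one Ragor change.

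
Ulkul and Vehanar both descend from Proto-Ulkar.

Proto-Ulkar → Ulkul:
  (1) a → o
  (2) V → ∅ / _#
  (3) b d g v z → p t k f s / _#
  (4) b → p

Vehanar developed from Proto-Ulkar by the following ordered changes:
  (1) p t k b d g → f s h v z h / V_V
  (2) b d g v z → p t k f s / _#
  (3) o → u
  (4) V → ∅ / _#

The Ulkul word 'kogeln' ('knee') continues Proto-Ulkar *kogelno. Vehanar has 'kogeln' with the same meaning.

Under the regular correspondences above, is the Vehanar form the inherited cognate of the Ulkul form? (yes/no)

no

Derive the expected Vehanar reflex of *kogelno:
Vehanar: *kogelno
  kogelno → kohelno   [intervocalic lenition]
  kohelno (rule 2 does not apply)
  kohelno → kuhelnu   [vowel merger]
  kuhelnu → kuheln   [apocope]
  giving Vehanar kuheln.
The regular Vehanar reflex would be 'kuheln', but the attested form is 'kogeln'. The correspondence is irregular, so they are not cognates (the Vehanar form has a different source).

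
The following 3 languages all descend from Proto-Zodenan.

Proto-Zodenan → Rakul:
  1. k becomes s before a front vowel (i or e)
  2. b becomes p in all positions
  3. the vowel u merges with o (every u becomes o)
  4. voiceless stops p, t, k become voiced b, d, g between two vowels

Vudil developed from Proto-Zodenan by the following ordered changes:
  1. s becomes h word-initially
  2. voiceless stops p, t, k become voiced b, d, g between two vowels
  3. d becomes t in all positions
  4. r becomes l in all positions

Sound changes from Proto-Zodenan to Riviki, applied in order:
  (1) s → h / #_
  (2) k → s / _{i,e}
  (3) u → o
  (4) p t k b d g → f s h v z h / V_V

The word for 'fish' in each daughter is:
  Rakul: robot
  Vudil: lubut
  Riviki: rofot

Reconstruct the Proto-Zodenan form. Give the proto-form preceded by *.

*ruput

Position 4: Rakul has o, Vudil has u, Riviki has o. Vudil preserves u here (none of its changes turn any other segment into u), so the proto-segment is *u.
Position 3: Rakul has b, Vudil has b, Riviki has f. Taking the neighbouring segments as reconstructed: Rakul b could go back to *p or *b; Vudil b could go back to *p or *b; Riviki f could go back to *p or *f — the one source consistent with every daughter is *p.
Position 1: Rakul has r, Vudil has l, Riviki has r. Rakul preserves r here (none of its changes turn any other segment into r), so the proto-segment is *r.
Continuing position by position gives *ruput; check it forward:
Rakul: *ruput
  ruput (rule 1 does not apply)
  ruput (rule 2 does not apply)
  ruput → ropot   [vowel merger]
  ropot → robot   [intervocalic voicing]
  giving Rakul robot.
Vudil: *ruput
  ruput (rule 1 does not apply)
  ruput → rubut   [intervocalic voicing]
  rubut (rule 3 does not apply)
  rubut → lubut   [unconditioned shift]
  giving Vudil lubut.
Riviki: *ruput > ropot > rofot  (by vowel merger, intervocalic lenition)
Only *ruput yields all of Rakul robot, Vudil lubut, Riviki rofot.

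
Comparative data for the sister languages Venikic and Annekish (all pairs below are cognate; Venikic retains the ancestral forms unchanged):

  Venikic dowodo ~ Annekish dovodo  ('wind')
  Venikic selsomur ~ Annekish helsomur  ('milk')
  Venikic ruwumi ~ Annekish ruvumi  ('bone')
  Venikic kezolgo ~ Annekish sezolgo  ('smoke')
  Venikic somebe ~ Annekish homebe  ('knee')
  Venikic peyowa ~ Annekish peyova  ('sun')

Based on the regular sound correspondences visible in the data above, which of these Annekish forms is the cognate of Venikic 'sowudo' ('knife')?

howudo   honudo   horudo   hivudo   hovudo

somebe ~ homebe — Venikic s corresponds to Annekish h word-initially before a back vowel.
ruwumi ~ ruvumi — Venikic w corresponds to Annekish v between vowels (before a back vowel).
Applying these to Venikic 'sowudo':
  sowudo → howudo   (s→h word-initially before a back vowel)
  howudo → hovudo   (w→v between vowels (before a back vowel))
So the Annekish cognate is 'hovudo'.

hovudo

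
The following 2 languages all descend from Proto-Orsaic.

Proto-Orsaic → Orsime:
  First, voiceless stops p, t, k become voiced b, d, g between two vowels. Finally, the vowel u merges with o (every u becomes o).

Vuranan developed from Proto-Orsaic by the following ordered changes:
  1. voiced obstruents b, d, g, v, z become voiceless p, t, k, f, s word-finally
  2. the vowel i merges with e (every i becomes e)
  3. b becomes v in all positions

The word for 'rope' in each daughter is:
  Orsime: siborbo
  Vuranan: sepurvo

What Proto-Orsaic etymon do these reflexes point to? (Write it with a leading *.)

*sipurbo

Position 2: Orsime has i, Vuranan has e. Orsime preserves i here (none of its changes turn any other segment into i), so the proto-segment is *i.
Position 6: Orsime has b, Vuranan has v. Taking the neighbouring segments as reconstructed: Orsime b can only go back to *b; Vuranan v could go back to *b or *v — the one source consistent with every daughter is *b.
Position 3: Orsime has b, Vuranan has p. Taking the neighbouring segments as reconstructed: Orsime b could go back to *p or *b; Vuranan p can only go back to *p — the one source consistent with every daughter is *p.
This points to *sipurbo. Verify forward in each daughter:
Orsime: *sipurbo
  sipurbo → siburbo   [intervocalic voicing]
  siburbo → siborbo   [vowel merger]
  giving Orsime siborbo.
Vuranan: *sipurbo > sepurbo > sepurvo  (by vowel merger, unconditioned shift)
Only *sipurbo yields all of Orsime siborbo, Vuranan sepurvo.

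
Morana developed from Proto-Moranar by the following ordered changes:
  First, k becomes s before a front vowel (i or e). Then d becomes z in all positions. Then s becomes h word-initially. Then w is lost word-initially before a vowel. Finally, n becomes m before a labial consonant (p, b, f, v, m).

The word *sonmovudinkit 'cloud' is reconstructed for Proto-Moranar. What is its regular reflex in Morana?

hommovuzinsit

Morana: *sonmovudinkit
  sonmovudinkit → sonmovudinsit   [palatalisation]
  sonmovudinsit → sonmovuzinsit   [unconditioned shift]
  sonmovuzinsit → honmovuzinsit   [debuccalisation]
  honmovuzinsit (rule 4 does not apply)
  honmovuzinsit → hommovuzinsit   [nasal place assimilation]
  giving Morana hommovuzinsit.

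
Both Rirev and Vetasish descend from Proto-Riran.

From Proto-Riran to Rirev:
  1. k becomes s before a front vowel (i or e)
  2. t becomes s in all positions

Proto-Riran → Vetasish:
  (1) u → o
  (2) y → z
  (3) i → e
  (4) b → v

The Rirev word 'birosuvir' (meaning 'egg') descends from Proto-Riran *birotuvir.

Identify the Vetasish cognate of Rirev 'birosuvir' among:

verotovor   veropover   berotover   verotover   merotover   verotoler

verotover

Vetasish: start from *birotuvir.
  rule 1 (vowel merger): birotuvir → birotovir
  rule 2: no change — birotovir
  rule 3 (vowel merger): birotovir → berotover
  rule 4 (unconditioned shift): berotover → verotover
  ⇒ Vetasish verotover
Only 'verotover' matches the regular Vetasish development of *birotuvir.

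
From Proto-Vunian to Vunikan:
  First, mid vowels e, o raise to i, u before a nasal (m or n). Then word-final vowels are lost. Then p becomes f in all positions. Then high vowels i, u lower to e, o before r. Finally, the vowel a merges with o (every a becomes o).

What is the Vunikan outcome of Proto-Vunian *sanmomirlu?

Vunikan: *sanmomirlu
  sanmomirlu → sanmumirlu   [pre-nasal raising]
  sanmumirlu → sanmumirl   [apocope]
  sanmumirl (rule 3 does not apply)
  sanmumirl → sanmumerl   [pre-rhotic lowering]
  sanmumerl → sonmumerl   [vowel merger]
  giving Vunikan sonmumerl.

sonmumerl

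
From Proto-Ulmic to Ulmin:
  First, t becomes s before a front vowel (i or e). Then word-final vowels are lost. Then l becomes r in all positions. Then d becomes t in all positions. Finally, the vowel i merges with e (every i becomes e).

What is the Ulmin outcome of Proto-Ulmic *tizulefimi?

Ulmin: start from *tizulefimi.
  rule 1 (palatalisation): tizulefimi → sizulefimi
  rule 2 (apocope): sizulefimi → sizulefim
  rule 3 (unconditioned shift): sizulefim → sizurefim
  rule 4: no change — sizurefim
  rule 5 (vowel merger): sizurefim → sezurefem
  ⇒ Ulmin sezurefem

sezurefem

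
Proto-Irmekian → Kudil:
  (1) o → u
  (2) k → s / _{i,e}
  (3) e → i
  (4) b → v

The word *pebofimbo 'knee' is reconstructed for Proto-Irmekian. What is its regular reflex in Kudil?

pivufimvu

Kudil: start from *pebofimbo.
  rule 1 (vowel merger): pebofimbo → pebufimbu
  rule 2: no change — pebufimbu
  rule 3 (vowel merger): pebufimbu → pibufimbu
  rule 4 (unconditioned shift): pibufimbu → pivufimvu
  ⇒ Kudil pivufimvu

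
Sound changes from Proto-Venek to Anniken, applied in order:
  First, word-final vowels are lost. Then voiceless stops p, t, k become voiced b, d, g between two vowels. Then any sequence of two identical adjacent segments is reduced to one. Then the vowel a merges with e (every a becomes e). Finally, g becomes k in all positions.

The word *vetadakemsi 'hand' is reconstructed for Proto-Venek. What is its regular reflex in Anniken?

Anniken: start from *vetadakemsi.
  rule 1 (apocope): vetadakemsi → vetadakems
  rule 2 (intervocalic voicing): vetadakems → vedadagems
  rule 3: no change — vedadagems
  rule 4 (vowel merger): vedadagems → vededegems
  rule 5 (unconditioned shift): vededegems → vededekems
  ⇒ Anniken vededekems

vededekems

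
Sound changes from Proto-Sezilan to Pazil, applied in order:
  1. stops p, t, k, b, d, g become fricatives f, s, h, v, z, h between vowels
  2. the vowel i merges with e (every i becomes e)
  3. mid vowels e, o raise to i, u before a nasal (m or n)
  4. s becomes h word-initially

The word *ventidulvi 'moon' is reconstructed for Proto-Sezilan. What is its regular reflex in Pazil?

Pazil: *ventidulvi
  ventidulvi → ventizulvi   [intervocalic lenition]
  ventizulvi → ventezulve   [vowel merger]
  ventezulve → vintezulve   [pre-nasal raising]
  vintezulve (rule 4 does not apply)
  giving Pazil vintezulve.

vintezulve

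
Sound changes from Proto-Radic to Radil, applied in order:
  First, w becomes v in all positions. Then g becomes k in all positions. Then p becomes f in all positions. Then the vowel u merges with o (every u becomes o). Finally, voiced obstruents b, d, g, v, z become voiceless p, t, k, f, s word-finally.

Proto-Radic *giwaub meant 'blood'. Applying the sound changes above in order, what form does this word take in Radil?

Radil: *giwaub > givaub > kivaub > kivaob > kivaop  (by unconditioned shift, unconditioned shift, vowel merger, final devoicing)

kivaop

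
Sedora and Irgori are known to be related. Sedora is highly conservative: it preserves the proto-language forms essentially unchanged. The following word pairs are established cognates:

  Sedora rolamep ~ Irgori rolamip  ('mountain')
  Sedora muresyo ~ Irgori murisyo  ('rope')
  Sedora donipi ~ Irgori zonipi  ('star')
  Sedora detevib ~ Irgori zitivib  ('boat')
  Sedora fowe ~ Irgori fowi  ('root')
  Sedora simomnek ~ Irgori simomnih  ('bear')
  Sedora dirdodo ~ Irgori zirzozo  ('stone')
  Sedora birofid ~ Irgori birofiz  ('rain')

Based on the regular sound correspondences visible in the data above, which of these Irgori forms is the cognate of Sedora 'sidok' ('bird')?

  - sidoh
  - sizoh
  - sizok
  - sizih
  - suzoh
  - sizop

dirdodo ~ zirzozo — Sedora d corresponds to Irgori z between vowels (before a back vowel).
simomnek ~ simomnih — Sedora k corresponds to Irgori h word-finally.
Applying these to Sedora 'sidok':
  sidok → sizok   (d→z between vowels (before a back vowel))
  sizok → sizoh   (k→h word-finally)
So the Irgori cognate is 'sizoh'.

sizoh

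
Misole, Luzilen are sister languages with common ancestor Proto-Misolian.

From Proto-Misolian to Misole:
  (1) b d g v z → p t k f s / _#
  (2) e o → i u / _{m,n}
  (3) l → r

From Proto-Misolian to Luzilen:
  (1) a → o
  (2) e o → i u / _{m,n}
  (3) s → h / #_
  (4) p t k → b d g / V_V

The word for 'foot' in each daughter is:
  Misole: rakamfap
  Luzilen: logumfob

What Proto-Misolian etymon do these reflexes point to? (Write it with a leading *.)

Position 2: Misole has a, Luzilen has o. Misole preserves a here (none of its changes turn any other segment into a), so the proto-segment is *a.
Position 7: Misole has a, Luzilen has o. Misole preserves a here (none of its changes turn any other segment into a), so the proto-segment is *a.
Continuing position by position gives *lakamfab; check it forward:
Misole: start from *lakamfab.
  rule 1 (final devoicing): lakamfab → lakamfap
  rule 2: no change — lakamfap
  rule 3 (unconditioned shift): lakamfap → rakamfap
  ⇒ Misole rakamfap
Luzilen: start from *lakamfab.
  rule 1 (vowel merger): lakamfab → lokomfob
  rule 2 (pre-nasal raising): lokomfob → lokumfob
  rule 3: no change — lokumfob
  rule 4 (intervocalic voicing): lokumfob → logumfob
  ⇒ Luzilen logumfob
Only *lakamfab yields all of Misole rakamfap, Luzilen logumfob.

*lakamfab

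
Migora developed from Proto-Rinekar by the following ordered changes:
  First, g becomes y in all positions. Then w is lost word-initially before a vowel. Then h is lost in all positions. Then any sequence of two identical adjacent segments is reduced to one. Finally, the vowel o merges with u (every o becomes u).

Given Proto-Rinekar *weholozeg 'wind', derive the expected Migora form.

euluzey

Migora: *weholozeg
  weholozeg → weholozey   [unconditioned shift]
  weholozey → eholozey   [glide loss]
  eholozey → eolozey   [h-loss]
  eolozey (rule 4 does not apply)
  eolozey → euluzey   [vowel merger]
  giving Migora euluzey.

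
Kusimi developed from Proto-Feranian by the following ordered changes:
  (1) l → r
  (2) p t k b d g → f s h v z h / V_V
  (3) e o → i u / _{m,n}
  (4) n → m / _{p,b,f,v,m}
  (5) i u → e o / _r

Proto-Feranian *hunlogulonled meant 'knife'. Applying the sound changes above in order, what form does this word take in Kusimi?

hunrohorunred

Kusimi: start from *hunlogulonled.
  rule 1 (unconditioned shift): hunlogulonled → hunroguronred
  rule 2 (intervocalic lenition): hunroguronred → hunrohuronred
  rule 3 (pre-nasal raising): hunrohuronred → hunrohurunred
  rule 4: no change — hunrohurunred
  rule 5 (pre-rhotic lowering): hunrohurunred → hunrohorunred
  ⇒ Kusimi hunrohorunred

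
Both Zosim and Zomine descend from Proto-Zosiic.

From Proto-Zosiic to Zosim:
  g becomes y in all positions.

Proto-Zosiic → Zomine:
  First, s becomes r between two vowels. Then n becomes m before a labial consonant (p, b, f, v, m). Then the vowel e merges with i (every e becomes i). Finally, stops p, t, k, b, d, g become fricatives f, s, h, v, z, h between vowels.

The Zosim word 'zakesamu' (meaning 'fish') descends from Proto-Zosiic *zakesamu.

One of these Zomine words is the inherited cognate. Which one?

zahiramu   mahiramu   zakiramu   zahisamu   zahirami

zahiramu

Zomine: *zakesamu
  zakesamu → zakeramu   [rhotacism]
  zakeramu (rule 2 does not apply)
  zakeramu → zakiramu   [vowel merger]
  zakiramu → zahiramu   [intervocalic lenition]
  giving Zomine zahiramu.
Only 'zahiramu' matches the regular Zomine development of *zakesamu.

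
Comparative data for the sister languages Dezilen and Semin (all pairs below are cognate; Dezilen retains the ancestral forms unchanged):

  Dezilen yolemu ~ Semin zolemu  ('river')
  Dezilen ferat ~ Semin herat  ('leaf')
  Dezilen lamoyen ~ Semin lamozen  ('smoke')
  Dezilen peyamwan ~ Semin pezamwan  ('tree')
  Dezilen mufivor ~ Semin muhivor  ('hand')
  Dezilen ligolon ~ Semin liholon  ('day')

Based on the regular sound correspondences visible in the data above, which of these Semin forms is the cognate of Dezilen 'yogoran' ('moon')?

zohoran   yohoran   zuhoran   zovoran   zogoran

zohoran

yolemu ~ zolemu — Dezilen y corresponds to Semin z word-initially before a back vowel.
ligolon ~ liholon — Dezilen g corresponds to Semin h between vowels (before a back vowel).
Applying these to Dezilen 'yogoran':
  yogoran → zogoran   (y→z word-initially before a back vowel)
  zogoran → zohoran   (g→h between vowels (before a back vowel))
So the Semin cognate is 'zohoran'.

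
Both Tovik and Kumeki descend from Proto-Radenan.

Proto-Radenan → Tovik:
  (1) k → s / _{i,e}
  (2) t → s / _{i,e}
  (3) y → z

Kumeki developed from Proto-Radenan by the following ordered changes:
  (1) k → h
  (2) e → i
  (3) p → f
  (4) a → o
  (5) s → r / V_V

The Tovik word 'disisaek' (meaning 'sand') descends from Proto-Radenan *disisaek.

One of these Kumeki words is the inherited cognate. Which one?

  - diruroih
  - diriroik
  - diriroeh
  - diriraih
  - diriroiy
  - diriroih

Kumeki: *disisaek
  disisaek → disisaeh   [unconditioned shift]
  disisaeh → disisaih   [vowel merger]
  disisaih (rule 3 does not apply)
  disisaih → disisoih   [vowel merger]
  disisoih → diriroih   [rhotacism]
  giving Kumeki diriroih.

diriroih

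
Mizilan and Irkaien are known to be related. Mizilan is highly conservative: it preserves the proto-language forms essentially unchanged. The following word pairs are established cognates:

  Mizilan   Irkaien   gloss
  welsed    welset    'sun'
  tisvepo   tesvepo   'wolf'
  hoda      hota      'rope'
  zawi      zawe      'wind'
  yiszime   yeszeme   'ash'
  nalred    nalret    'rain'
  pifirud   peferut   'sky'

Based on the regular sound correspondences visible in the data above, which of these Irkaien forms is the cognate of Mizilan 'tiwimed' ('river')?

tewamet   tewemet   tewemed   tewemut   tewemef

tisvepo ~ tesvepo, yiszime ~ yeszeme — Mizilan i corresponds to Irkaien e after a consonant, before a consonant other than r, m, n, p, b, f, v.
yiszime ~ yeszeme — Mizilan i corresponds to Irkaien e after a consonant, before a nasal.
welsed ~ welset, nalred ~ nalret — Mizilan d corresponds to Irkaien t word-finally.
Applying these to Mizilan 'tiwimed':
  tiwimed → tewimed   (i→e after a consonant, before a consonant other than r, m, n, p, b, f, v)
  tewimed → tewemed   (i→e after a consonant, before a nasal)
  tewemed → tewemet   (d→t word-finally)
So the Irkaien cognate is 'tewemet'.

tewemet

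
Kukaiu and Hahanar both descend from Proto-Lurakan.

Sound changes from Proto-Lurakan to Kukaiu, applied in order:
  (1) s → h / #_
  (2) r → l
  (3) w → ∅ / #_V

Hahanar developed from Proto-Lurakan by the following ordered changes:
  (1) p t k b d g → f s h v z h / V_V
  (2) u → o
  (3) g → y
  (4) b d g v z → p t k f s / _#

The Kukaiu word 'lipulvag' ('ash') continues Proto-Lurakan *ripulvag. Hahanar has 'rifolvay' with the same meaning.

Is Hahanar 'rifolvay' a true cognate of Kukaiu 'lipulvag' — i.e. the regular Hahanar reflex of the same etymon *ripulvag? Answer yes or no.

Derive the expected Hahanar reflex of *ripulvag:
Hahanar: start from *ripulvag.
  rule 1 (intervocalic lenition): ripulvag → rifulvag
  rule 2 (vowel merger): rifulvag → rifolvag
  rule 3 (unconditioned shift): rifolvag → rifolvay
  rule 4: no change — rifolvay
  ⇒ Hahanar rifolvay
Hahanar 'rifolvay' matches the regular reflex exactly, so the pair is cognate.

yes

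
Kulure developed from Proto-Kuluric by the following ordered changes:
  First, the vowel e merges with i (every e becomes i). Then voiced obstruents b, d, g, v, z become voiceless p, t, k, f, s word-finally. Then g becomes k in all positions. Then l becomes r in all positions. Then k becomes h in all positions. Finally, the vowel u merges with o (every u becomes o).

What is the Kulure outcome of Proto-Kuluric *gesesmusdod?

Kulure: *gesesmusdod
  gesesmusdod → gisismusdod   [vowel merger]
  gisismusdod → gisismusdot   [final devoicing]
  gisismusdot → kisismusdot   [unconditioned shift]
  kisismusdot (rule 4 does not apply)
  kisismusdot → hisismusdot   [unconditioned shift]
  hisismusdot → hisismosdot   [vowel merger]
  giving Kulure hisismosdot.

hisismosdot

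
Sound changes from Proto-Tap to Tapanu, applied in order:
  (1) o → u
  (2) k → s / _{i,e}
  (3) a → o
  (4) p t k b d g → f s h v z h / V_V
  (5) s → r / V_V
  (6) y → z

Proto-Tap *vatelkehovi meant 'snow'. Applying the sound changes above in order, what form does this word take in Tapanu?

vorelsehuvi

Tapanu: start from *vatelkehovi.
  rule 1 (vowel merger): vatelkehovi → vatelkehuvi
  rule 2 (palatalisation): vatelkehuvi → vatelsehuvi
  rule 3 (vowel merger): vatelsehuvi → votelsehuvi
  rule 4 (intervocalic lenition): votelsehuvi → voselsehuvi
  rule 5 (rhotacism): voselsehuvi → vorelsehuvi
  rule 6: no change — vorelsehuvi
  ⇒ Tapanu vorelsehuvi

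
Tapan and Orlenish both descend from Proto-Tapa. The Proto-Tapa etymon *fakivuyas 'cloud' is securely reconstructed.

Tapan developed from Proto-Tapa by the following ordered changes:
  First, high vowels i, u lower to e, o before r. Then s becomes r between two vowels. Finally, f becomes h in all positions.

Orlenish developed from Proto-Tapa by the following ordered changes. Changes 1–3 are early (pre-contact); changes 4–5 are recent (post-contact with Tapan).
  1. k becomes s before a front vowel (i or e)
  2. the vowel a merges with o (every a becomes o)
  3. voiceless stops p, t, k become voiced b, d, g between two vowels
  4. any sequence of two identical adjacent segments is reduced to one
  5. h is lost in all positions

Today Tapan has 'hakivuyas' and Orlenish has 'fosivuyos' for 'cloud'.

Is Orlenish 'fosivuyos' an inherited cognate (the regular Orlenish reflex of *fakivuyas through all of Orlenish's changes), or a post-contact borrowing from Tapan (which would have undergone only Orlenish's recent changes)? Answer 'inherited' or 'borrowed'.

inherited

If inherited, *fakivuyas would pass through all of Orlenish's changes:
Orlenish: start from *fakivuyas.
  rule 1 (palatalisation): fakivuyas → fasivuyas
  rule 2 (vowel merger): fasivuyas → fosivuyos
  rule 3: no change — fosivuyos
  rule 4: no change — fosivuyos
  rule 5: no change — fosivuyos
  ⇒ Orlenish fosivuyos
If borrowed from Tapan 'hakivuyas' after the early changes, it would undergo only the recent ones:
  rule 4 (degemination): no change (hakivuyas)
  rule 5 (h-loss): hakivuyas → akivuyas
  ⇒ as a loan: akivuyas
Orlenish 'fosivuyos' matches the inherited outcome exactly, so it is an inherited cognate, not a loan.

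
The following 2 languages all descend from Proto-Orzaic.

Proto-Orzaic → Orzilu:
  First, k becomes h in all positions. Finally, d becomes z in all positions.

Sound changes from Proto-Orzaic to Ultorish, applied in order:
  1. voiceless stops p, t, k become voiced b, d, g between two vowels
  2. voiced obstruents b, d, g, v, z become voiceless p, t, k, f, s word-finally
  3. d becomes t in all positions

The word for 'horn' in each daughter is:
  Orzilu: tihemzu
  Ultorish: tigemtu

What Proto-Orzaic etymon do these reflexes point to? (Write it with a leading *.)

Position 6: Orzilu has z, Ultorish has t. Taking the neighbouring segments as reconstructed: Orzilu z could go back to *d or *z; Ultorish t could go back to *t or *d — the one source consistent with every daughter is *d.
Position 3: Orzilu has h, Ultorish has g. Taking the neighbouring segments as reconstructed: Orzilu h could go back to *k or *h; Ultorish g could go back to *k or *g — the one source consistent with every daughter is *k.
The remaining positions agree across the daughters. Check the candidate against every language:
Orzilu: start from *tikemdu.
  rule 1 (unconditioned shift): tikemdu → tihemdu
  rule 2 (unconditioned shift): tihemdu → tihemzu
  ⇒ Orzilu tihemzu
Ultorish: *tikemdu > tigemdu > tigemtu  (by intervocalic voicing, unconditioned shift)
Only *tikemdu yields all of Orzilu tihemzu, Ultorish tigemtu.

*tikemdu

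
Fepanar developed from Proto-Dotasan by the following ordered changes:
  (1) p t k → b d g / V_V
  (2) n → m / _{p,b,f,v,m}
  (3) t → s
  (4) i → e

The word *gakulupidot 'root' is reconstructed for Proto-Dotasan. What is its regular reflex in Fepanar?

gagulubedos

Fepanar: *gakulupidot
  gakulupidot → gagulubidot   [intervocalic voicing]
  gagulubidot (rule 2 does not apply)
  gagulubidot → gagulubidos   [unconditioned shift]
  gagulubidos → gagulubedos   [vowel merger]
  giving Fepanar gagulubedos.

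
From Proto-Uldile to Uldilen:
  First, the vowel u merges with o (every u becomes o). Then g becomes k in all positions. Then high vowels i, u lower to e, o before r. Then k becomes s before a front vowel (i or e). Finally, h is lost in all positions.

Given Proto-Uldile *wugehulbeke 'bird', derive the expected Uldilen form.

woseolbese

Uldilen: start from *wugehulbeke.
  rule 1 (vowel merger): wugehulbeke → wogeholbeke
  rule 2 (unconditioned shift): wogeholbeke → wokeholbeke
  rule 3: no change — wokeholbeke
  rule 4 (palatalisation): wokeholbeke → woseholbese
  rule 5 (h-loss): woseholbese → woseolbese
  ⇒ Uldilen woseolbese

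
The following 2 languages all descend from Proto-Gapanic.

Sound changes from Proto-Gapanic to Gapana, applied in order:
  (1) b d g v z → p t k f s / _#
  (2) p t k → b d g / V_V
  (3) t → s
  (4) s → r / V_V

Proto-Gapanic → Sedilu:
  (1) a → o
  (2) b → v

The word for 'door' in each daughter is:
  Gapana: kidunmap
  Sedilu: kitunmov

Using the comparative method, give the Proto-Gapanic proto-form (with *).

*kitunmab

Position 7: Gapana has a, Sedilu has o. Gapana preserves a here (none of its changes turn any other segment into a), so the proto-segment is *a.
Position 8: Gapana has p, Sedilu has v. Taking the neighbouring segments as reconstructed: Gapana p could go back to *p or *b; Sedilu v could go back to *b or *v — the one source consistent with every daughter is *b.
Continuing position by position gives *kitunmab; check it forward:
Gapana: start from *kitunmab.
  rule 1 (final devoicing): kitunmab → kitunmap
  rule 2 (intervocalic voicing): kitunmap → kidunmap
  rule 3: no change — kidunmap
  rule 4: no change — kidunmap
  ⇒ Gapana kidunmap
Sedilu: *kitunmab > kitunmob > kitunmov  (by vowel merger, unconditioned shift)
*kitunmab is the unique common source.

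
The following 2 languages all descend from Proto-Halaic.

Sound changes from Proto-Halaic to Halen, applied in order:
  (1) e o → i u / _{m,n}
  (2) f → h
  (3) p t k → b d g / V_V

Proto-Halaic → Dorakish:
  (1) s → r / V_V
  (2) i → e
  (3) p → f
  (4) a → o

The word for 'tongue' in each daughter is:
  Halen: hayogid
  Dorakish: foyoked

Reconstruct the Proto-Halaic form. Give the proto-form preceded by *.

Position 6: Halen has i, Dorakish has e. Taking the neighbouring segments as reconstructed: Halen i can only go back to *i; Dorakish e could go back to *e or *i — the one source consistent with every daughter is *i.
Position 5: Halen has g, Dorakish has k. Dorakish preserves k here (none of its changes turn any other segment into k), so the proto-segment is *k.
Position 1: Halen has h, Dorakish has f. Taking the neighbouring segments as reconstructed: Halen h could go back to *f or *h; Dorakish f could go back to *p or *f — the one source consistent with every daughter is *f.
This points to *fayokid. Verify forward in each daughter:
Halen: *fayokid > hayokid > hayogid  (by unconditioned shift, intervocalic voicing)
Dorakish: start from *fayokid.
  rule 1: no change — fayokid
  rule 2 (vowel merger): fayokid → fayoked
  rule 3: no change — fayoked
  rule 4 (vowel merger): fayoked → foyoked
  ⇒ Dorakish foyoked
No other proto-form is consistent with every reflex, so the reconstruction is *fayokid.

*fayokid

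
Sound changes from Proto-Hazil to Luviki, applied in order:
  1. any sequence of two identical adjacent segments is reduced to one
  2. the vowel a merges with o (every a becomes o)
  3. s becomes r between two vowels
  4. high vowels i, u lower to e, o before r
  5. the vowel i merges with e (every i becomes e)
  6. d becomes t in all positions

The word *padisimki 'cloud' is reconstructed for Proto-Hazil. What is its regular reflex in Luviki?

Luviki: start from *padisimki.
  rule 1: no change — padisimki
  rule 2 (vowel merger): padisimki → podisimki
  rule 3 (rhotacism): podisimki → podirimki
  rule 4 (pre-rhotic lowering): podirimki → poderimki
  rule 5 (vowel merger): poderimki → poderemke
  rule 6 (unconditioned shift): poderemke → poteremke
  ⇒ Luviki poteremke

poteremke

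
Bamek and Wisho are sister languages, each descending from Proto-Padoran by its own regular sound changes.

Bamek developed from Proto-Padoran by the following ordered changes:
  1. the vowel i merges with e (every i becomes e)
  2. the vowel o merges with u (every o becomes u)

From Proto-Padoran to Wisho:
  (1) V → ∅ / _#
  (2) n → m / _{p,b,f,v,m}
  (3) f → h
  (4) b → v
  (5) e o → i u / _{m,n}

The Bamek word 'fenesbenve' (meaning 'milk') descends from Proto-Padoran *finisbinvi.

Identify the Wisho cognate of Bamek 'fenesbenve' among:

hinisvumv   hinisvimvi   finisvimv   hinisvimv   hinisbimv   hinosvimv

Wisho: *finisbinvi
  finisbinvi → finisbinv   [apocope]
  finisbinv → finisbimv   [nasal place assimilation]
  finisbimv → hinisbimv   [unconditioned shift]
  hinisbimv → hinisvimv   [unconditioned shift]
  hinisvimv (rule 5 does not apply)
  giving Wisho hinisvimv.
Among the options, 'hinisvimv' alone shows every Wisho change applied in order.

hinisvimv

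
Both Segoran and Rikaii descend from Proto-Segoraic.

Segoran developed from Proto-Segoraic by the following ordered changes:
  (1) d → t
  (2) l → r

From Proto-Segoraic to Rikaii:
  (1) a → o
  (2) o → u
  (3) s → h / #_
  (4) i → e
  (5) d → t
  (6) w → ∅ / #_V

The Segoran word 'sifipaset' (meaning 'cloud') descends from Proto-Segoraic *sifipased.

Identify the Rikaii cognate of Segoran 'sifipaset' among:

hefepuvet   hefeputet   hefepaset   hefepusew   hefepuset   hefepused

hefepuset

Rikaii: *sifipased
  sifipased → sifiposed   [vowel merger]
  sifiposed → sifipused   [vowel merger]
  sifipused → hifipused   [debuccalisation]
  hifipused → hefepused   [vowel merger]
  hefepused → hefepuset   [unconditioned shift]
  hefepuset (rule 6 does not apply)
  giving Rikaii hefepuset.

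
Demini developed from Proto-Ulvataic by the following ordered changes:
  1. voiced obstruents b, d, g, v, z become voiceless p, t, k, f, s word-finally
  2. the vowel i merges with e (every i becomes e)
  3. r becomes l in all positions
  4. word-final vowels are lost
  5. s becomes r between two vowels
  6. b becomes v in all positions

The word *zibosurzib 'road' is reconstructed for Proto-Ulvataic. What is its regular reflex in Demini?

Demini: *zibosurzib
  zibosurzib → zibosurzip   [final devoicing]
  zibosurzip → zebosurzep   [vowel merger]
  zebosurzep → zebosulzep   [unconditioned shift]
  zebosulzep (rule 4 does not apply)
  zebosulzep → zeborulzep   [rhotacism]
  zeborulzep → zevorulzep   [unconditioned shift]
  giving Demini zevorulzep.

zevorulzep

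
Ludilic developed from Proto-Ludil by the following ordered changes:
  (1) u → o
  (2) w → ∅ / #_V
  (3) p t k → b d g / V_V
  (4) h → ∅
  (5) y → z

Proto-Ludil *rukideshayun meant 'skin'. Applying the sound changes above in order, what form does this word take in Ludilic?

Ludilic: *rukideshayun > rokideshayon > rogideshayon > rogidesayon > rogidesazon  (by vowel merger, intervocalic voicing, h-loss, unconditioned shift)

rogidesazon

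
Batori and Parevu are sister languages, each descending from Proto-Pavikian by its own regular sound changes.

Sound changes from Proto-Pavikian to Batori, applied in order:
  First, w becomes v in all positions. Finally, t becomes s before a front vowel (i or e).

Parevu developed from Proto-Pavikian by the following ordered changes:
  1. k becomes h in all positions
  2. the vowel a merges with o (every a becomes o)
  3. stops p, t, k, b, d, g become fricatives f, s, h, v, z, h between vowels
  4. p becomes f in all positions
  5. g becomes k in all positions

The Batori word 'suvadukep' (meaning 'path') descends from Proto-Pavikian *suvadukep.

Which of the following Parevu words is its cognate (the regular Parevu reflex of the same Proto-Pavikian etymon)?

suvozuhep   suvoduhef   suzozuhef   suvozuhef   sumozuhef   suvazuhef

Parevu: *suvadukep > suvaduhep > suvoduhep > suvozuhep > suvozuhef  (by unconditioned shift, vowel merger, intervocalic lenition, unconditioned shift)
The other candidates each miss or misapply at least one Parevu change.

suvozuhef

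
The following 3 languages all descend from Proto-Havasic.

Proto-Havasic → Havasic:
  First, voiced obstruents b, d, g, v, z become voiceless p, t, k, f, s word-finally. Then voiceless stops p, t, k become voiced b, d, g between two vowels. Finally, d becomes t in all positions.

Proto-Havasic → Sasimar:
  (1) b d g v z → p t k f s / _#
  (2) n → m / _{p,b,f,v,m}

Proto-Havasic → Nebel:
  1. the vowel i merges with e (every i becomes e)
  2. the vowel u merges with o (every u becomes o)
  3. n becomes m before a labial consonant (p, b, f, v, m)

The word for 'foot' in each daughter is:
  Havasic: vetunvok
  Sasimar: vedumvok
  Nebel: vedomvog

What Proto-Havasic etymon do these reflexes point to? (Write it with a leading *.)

Position 5: Havasic has n, Sasimar has m, Nebel has m. Havasic preserves n here (none of its changes turn any other segment into n), so the proto-segment is *n.
Position 8: Havasic has k, Sasimar has k, Nebel has g. Nebel preserves g here (none of its changes turn any other segment into g), so the proto-segment is *g.
Position 4: Havasic has u, Sasimar has u, Nebel has o. Havasic preserves u here (none of its changes turn any other segment into u), so the proto-segment is *u.
Continuing position by position gives *vedunvog; check it forward:
Havasic: *vedunvog
  vedunvog → vedunvok   [final devoicing]
  vedunvok (rule 2 does not apply)
  vedunvok → vetunvok   [unconditioned shift]
  giving Havasic vetunvok.
Sasimar: start from *vedunvog.
  rule 1 (final devoicing): vedunvog → vedunvok
  rule 2 (nasal place assimilation): vedunvok → vedumvok
  ⇒ Sasimar vedumvok
Nebel: start from *vedunvog.
  rule 1: no change — vedunvog
  rule 2 (vowel merger): vedunvog → vedonvog
  rule 3 (nasal place assimilation): vedonvog → vedomvog
  ⇒ Nebel vedomvog
Only *vedunvog yields all of Havasic vetunvok, Sasimar vedumvok, Nebel vedomvog.

*vedunvog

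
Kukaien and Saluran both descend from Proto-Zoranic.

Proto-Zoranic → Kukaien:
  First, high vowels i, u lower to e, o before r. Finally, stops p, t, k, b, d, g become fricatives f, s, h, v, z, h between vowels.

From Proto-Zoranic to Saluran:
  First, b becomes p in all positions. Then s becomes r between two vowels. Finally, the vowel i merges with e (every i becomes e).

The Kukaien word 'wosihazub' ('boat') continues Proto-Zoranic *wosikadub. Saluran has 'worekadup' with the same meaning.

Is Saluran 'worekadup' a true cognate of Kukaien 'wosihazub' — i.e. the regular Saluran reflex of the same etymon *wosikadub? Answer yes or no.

Derive the expected Saluran reflex of *wosikadub:
Saluran: *wosikadub
  wosikadub → wosikadup   [unconditioned shift]
  wosikadup → worikadup   [rhotacism]
  worikadup → worekadup   [vowel merger]
  giving Saluran worekadup.
Saluran 'worekadup' matches the regular reflex exactly, so the pair is cognate.

yes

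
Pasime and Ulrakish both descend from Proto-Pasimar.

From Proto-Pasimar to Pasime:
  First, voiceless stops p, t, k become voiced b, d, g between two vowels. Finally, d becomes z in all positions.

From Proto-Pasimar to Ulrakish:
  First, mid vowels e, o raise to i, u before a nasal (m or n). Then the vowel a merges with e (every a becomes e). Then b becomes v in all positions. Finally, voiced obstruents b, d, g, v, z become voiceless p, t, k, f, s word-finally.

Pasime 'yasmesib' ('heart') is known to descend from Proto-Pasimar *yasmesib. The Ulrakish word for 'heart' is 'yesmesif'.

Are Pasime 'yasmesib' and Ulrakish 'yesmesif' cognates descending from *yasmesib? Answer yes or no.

Derive the expected Ulrakish reflex of *yasmesib:
Ulrakish: *yasmesib > yesmesib > yesmesiv > yesmesif  (by vowel merger, unconditioned shift, final devoicing)
Ulrakish 'yesmesif' matches the regular reflex exactly, so the pair is cognate.

yes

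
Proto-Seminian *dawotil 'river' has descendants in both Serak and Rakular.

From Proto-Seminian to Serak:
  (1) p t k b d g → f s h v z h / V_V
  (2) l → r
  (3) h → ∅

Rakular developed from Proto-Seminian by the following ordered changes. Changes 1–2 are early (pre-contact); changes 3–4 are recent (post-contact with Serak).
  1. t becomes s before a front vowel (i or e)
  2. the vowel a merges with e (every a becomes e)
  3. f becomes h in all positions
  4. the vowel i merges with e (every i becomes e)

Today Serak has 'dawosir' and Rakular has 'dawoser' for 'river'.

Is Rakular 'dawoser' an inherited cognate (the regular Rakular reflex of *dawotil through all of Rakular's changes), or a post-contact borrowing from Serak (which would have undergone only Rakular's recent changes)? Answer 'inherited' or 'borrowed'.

If inherited, *dawotil would pass through all of Rakular's changes:
Rakular: *dawotil
  dawotil → dawosil   [palatalisation]
  dawosil → dewosil   [vowel merger]
  dewosil (rule 3 does not apply)
  dewosil → dewosel   [vowel merger]
  giving Rakular dewosel.
If borrowed from Serak 'dawosir' after the early changes, it would undergo only the recent ones:
  rule 3 (unconditioned shift): no change (dawosir)
  rule 4 (vowel merger): dawosir → dawoser
  ⇒ as a loan: dawoser
Rakular 'dawoser' matches the loan outcome 'dawoser', not the inherited 'dewosel' — it skipped the early Rakular changes, so it was borrowed from Serak.

borrowed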